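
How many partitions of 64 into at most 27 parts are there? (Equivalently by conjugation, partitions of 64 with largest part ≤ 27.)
p(64, parts ≤ 27) = 1642570

Use the recurrence p(n, m) = p(n, m−1) + p(n−m, m): either the largest part is < m (count p(n, m−1)) or the largest part is exactly m (remove one copy of m, count p(n−m, m)). With p(0, ·) = 1 this gives p(64, parts ≤ 27) = 1642570. (By conjugating Young diagrams, this also counts partitions of 64 into at most 27 parts.)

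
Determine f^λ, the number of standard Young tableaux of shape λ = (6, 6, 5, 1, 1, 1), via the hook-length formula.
# SYT of shape (6, 6, 5, 1, 1, 1) = 31744440

Hook-length formula: f^λ = n! / Π hook(c), product over all cells c of the Young diagram. For λ = (6, 6, 5, 1, 1, 1), n = 20 boxes. Hook lengths by row (left-to-right, top-to-bottom): [11, 7, 6, 5, 4, 2]; [10, 6, 5, 4, 3, 1]; [8, 4, 3, 2, 1]; [3]; [2]; [1]. Product of hooks = 76640256000. So f^λ = 20! / 76640256000 = 2432902008176640000 / 76640256000 = 31744440.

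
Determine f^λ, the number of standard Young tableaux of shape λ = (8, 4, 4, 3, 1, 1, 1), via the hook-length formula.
# SYT of shape (8, 4, 4, 3, 1, 1, 1) = 2133931800

Hook-length formula: f^λ = n! / Π hook(c), product over all cells c of the Young diagram. For λ = (8, 4, 4, 3, 1, 1, 1), n = 22 boxes. Hook lengths by row (left-to-right, top-to-bottom): [14, 10, 9, 7, 4, 3, 2, 1]; [9, 5, 4, 2]; [8, 4, 3, 1]; [6, 2, 1]; [3]; [2]; [1]. Product of hooks = 526727577600. So f^λ = 22! / 526727577600 = 1124000727777607680000 / 526727577600 = 2133931800.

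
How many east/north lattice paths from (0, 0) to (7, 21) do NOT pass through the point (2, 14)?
Number of paths = 1089000

Total paths from (0, 0) to (7, 21): C(28, 7) = 1184040. Paths through (2, 14): (paths (0, 0) → (2, 14)) × (paths (2, 14) → (7, 21)) = C(16, 2) · C(12, 5) = 120 · 792 = 95040. Avoidance count = 1184040 − 95040 = 1089000.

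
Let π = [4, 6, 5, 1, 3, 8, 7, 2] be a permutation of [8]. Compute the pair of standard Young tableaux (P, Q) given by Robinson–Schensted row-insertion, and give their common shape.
P = [1, 2, 7] / [3, 5, 8] / [4] / [6];  Q = [1, 2, 6] / [3, 5, 7] / [4] / [8];  common shape = (3, 3, 1, 1)

Row-insert the values π_1, π_2, … into P one at a time, bumping the leftmost entry strictly greater than the inserted value down to the next row. The recording tableau Q records, in position (i, j), the step at which that cell was added to P.
  Insert 4 (step 1): P = [4];  Q = [1]
  Insert 6 (step 2): P = [4, 6];  Q = [1, 2]
  Insert 5 (step 3): P = [4, 5] / [6];  Q = [1, 2] / [3]
  Insert 1 (step 4): P = [1, 5] / [4] / [6];  Q = [1, 2] / [3] / [4]
  Insert 3 (step 5): P = [1, 3] / [4, 5] / [6];  Q = [1, 2] / [3, 5] / [4]
  Insert 8 (step 6): P = [1, 3, 8] / [4, 5] / [6];  Q = [1, 2, 6] / [3, 5] / [4]
  Insert 7 (step 7): P = [1, 3, 7] / [4, 5, 8] / [6];  Q = [1, 2, 6] / [3, 5, 7] / [4]
  Insert 2 (step 8): P = [1, 2, 7] / [3, 5, 8] / [4] / [6];  Q = [1, 2, 6] / [3, 5, 7] / [4] / [8]
Final shape: (3, 3, 1, 1).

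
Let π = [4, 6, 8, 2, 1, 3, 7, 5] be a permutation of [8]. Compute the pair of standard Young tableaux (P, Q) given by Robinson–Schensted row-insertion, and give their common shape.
P = [1, 3, 5] / [2, 6, 7] / [4, 8];  Q = [1, 2, 3] / [4, 6, 7] / [5, 8];  common shape = (3, 3, 2)

Row-insert the values π_1, π_2, … into P one at a time, bumping the leftmost entry strictly greater than the inserted value down to the next row. The recording tableau Q records, in position (i, j), the step at which that cell was added to P.
  Insert 4 (step 1): P = [4];  Q = [1]
  Insert 6 (step 2): P = [4, 6];  Q = [1, 2]
  Insert 8 (step 3): P = [4, 6, 8];  Q = [1, 2, 3]
  Insert 2 (step 4): P = [2, 6, 8] / [4];  Q = [1, 2, 3] / [4]
  Insert 1 (step 5): P = [1, 6, 8] / [2] / [4];  Q = [1, 2, 3] / [4] / [5]
  Insert 3 (step 6): P = [1, 3, 8] / [2, 6] / [4];  Q = [1, 2, 3] / [4, 6] / [5]
  Insert 7 (step 7): P = [1, 3, 7] / [2, 6, 8] / [4];  Q = [1, 2, 3] / [4, 6, 7] / [5]
  Insert 5 (step 8): P = [1, 3, 5] / [2, 6, 7] / [4, 8];  Q = [1, 2, 3] / [4, 6, 7] / [5, 8]
Final shape: (3, 3, 2).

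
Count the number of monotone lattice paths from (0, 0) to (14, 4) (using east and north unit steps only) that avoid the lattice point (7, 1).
Number of paths = 2100

Total paths from (0, 0) to (14, 4): C(18, 14) = 3060. Paths through (7, 1): (paths (0, 0) → (7, 1)) × (paths (7, 1) → (14, 4)) = C(8, 7) · C(10, 7) = 8 · 120 = 960. Avoidance count = 3060 − 960 = 2100.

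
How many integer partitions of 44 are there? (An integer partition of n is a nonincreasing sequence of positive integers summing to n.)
p(44) = 75175

Compute p(n) via the recurrence p(n, m) = p(n, m−1) + p(n−m, m), where p(n, m) counts partitions of n with all parts ≤ m and p(n) = p(n, n). The base cases are p(0, m) = 1 and p(n, 0) = 0 for n > 0. Filling the table yields p(44) = 75175. (Euler's pentagonal recurrence is an alternative.)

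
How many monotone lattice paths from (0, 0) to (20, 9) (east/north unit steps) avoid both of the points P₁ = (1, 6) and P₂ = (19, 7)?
Number of paths = 8031224

Inclusion–exclusion. Total paths: C(29, 20) = 10015005. Through P₁: C(7, 1)·C(22, 19) = 10780. Through P₂: C(26, 19)·C(3, 1) = 1973400. Since P₁ is strictly southwest of P₂, a monotone path through both must visit P₁ then P₂; paths through both = C(7, 1)·C(19, 18)·C(3, 1) = 399. Avoid both = 10015005 − 10780 − 1973400 + 399 = 8031224.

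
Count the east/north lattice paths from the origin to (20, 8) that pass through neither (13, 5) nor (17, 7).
Number of paths = 1209609

Inclusion–exclusion. Total paths: C(28, 20) = 3108105. Through P₁: C(18, 13)·C(10, 7) = 1028160. Through P₂: C(24, 17)·C(4, 3) = 1384416. Since P₁ is strictly southwest of P₂, a monotone path through both must visit P₁ then P₂; paths through both = C(18, 13)·C(6, 4)·C(4, 3) = 514080. Avoid both = 3108105 − 1028160 − 1384416 + 514080 = 1209609.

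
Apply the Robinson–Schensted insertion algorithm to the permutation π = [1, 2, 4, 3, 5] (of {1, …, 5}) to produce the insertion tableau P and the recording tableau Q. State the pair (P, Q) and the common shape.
P = [1, 2, 3, 5] / [4];  Q = [1, 2, 3, 5] / [4];  common shape = (4, 1)

Row-insert the values π_1, π_2, … into P one at a time, bumping the leftmost entry strictly greater than the inserted value down to the next row. The recording tableau Q records, in position (i, j), the step at which that cell was added to P.
  Insert 1 (step 1): P = [1];  Q = [1]
  Insert 2 (step 2): P = [1, 2];  Q = [1, 2]
  Insert 4 (step 3): P = [1, 2, 4];  Q = [1, 2, 3]
  Insert 3 (step 4): P = [1, 2, 3] / [4];  Q = [1, 2, 3] / [4]
  Insert 5 (step 5): P = [1, 2, 3, 5] / [4];  Q = [1, 2, 3, 5] / [4]
Final shape: (4, 1).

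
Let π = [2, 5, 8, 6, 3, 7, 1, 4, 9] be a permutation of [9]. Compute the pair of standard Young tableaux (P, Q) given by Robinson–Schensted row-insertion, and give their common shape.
P = [1, 3, 4, 7, 9] / [2, 6] / [5] / [8];  Q = [1, 2, 3, 6, 9] / [4, 8] / [5] / [7];  common shape = (5, 2, 1, 1)

Row-insert the values π_1, π_2, … into P one at a time, bumping the leftmost entry strictly greater than the inserted value down to the next row. The recording tableau Q records, in position (i, j), the step at which that cell was added to P.
  Insert 2 (step 1): P = [2];  Q = [1]
  Insert 5 (step 2): P = [2, 5];  Q = [1, 2]
  Insert 8 (step 3): P = [2, 5, 8];  Q = [1, 2, 3]
  Insert 6 (step 4): P = [2, 5, 6] / [8];  Q = [1, 2, 3] / [4]
  Insert 3 (step 5): P = [2, 3, 6] / [5] / [8];  Q = [1, 2, 3] / [4] / [5]
  Insert 7 (step 6): P = [2, 3, 6, 7] / [5] / [8];  Q = [1, 2, 3, 6] / [4] / [5]
  Insert 1 (step 7): P = [1, 3, 6, 7] / [2] / [5] / [8];  Q = [1, 2, 3, 6] / [4] / [5] / [7]
  Insert 4 (step 8): P = [1, 3, 4, 7] / [2, 6] / [5] / [8];  Q = [1, 2, 3, 6] / [4, 8] / [5] / [7]
  Insert 9 (step 9): P = [1, 3, 4, 7, 9] / [2, 6] / [5] / [8];  Q = [1, 2, 3, 6, 9] / [4, 8] / [5] / [7]
Final shape: (5, 2, 1, 1).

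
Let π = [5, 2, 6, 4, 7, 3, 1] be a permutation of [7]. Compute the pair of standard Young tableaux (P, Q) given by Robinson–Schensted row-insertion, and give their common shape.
P = [1, 3, 7] / [2, 6] / [4] / [5];  Q = [1, 3, 5] / [2, 4] / [6] / [7];  common shape = (3, 2, 1, 1)

Row-insert the values π_1, π_2, … into P one at a time, bumping the leftmost entry strictly greater than the inserted value down to the next row. The recording tableau Q records, in position (i, j), the step at which that cell was added to P.
  Insert 5 (step 1): P = [5];  Q = [1]
  Insert 2 (step 2): P = [2] / [5];  Q = [1] / [2]
  Insert 6 (step 3): P = [2, 6] / [5];  Q = [1, 3] / [2]
  Insert 4 (step 4): P = [2, 4] / [5, 6];  Q = [1, 3] / [2, 4]
  Insert 7 (step 5): P = [2, 4, 7] / [5, 6];  Q = [1, 3, 5] / [2, 4]
  Insert 3 (step 6): P = [2, 3, 7] / [4, 6] / [5];  Q = [1, 3, 5] / [2, 4] / [6]
  Insert 1 (step 7): P = [1, 3, 7] / [2, 6] / [4] / [5];  Q = [1, 3, 5] / [2, 4] / [6] / [7]
Final shape: (3, 2, 1, 1).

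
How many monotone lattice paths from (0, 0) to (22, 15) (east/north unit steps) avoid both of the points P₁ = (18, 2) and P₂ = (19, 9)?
Number of paths = 8783695640

Inclusion–exclusion. Total paths: C(37, 22) = 9364199760. Through P₁: C(20, 18)·C(17, 4) = 452200. Through P₂: C(28, 19)·C(9, 3) = 580179600. Since P₁ is strictly southwest of P₂, a monotone path through both must visit P₁ then P₂; paths through both = C(20, 18)·C(8, 1)·C(9, 3) = 127680. Avoid both = 9364199760 − 452200 − 580179600 + 127680 = 8783695640.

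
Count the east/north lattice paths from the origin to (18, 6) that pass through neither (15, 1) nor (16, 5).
Number of paths = 72893

Inclusion–exclusion. Total paths: C(24, 18) = 134596. Through P₁: C(16, 15)·C(8, 3) = 896. Through P₂: C(21, 16)·C(3, 2) = 61047. Since P₁ is strictly southwest of P₂, a monotone path through both must visit P₁ then P₂; paths through both = C(16, 15)·C(5, 1)·C(3, 2) = 240. Avoid both = 134596 − 896 − 61047 + 240 = 72893.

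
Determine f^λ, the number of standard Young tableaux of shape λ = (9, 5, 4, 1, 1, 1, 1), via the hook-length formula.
# SYT of shape (9, 5, 4, 1, 1, 1, 1) = 1045626582

Hook-length formula: f^λ = n! / Π hook(c), product over all cells c of the Young diagram. For λ = (9, 5, 4, 1, 1, 1, 1), n = 22 boxes. Hook lengths by row (left-to-right, top-to-bottom): [15, 10, 9, 8, 6, 4, 3, 2, 1]; [10, 5, 4, 3, 1]; [8, 3, 2, 1]; [4]; [3]; [2]; [1]. Product of hooks = 1074954240000. So f^λ = 22! / 1074954240000 = 1124000727777607680000 / 1074954240000 = 1045626582.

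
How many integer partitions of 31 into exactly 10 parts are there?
p(31, 10 parts) = 653

Partitions of n into exactly k parts are in bijection with partitions of n − k into at most k parts (subtract 1 from each part). So p(31, exactly 10) = p(21, parts ≤ 10). Computing via the recurrence p(m, j) = p(m, j−1) + p(m−j, j) gives 653.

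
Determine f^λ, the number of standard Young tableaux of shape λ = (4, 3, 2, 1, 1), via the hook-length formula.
# SYT of shape (4, 3, 2, 1, 1) = 2310

Hook-length formula: f^λ = n! / Π hook(c), product over all cells c of the Young diagram. For λ = (4, 3, 2, 1, 1), n = 11 boxes. Hook lengths by row (left-to-right, top-to-bottom): [8, 5, 3, 1]; [6, 3, 1]; [4, 1]; [2]; [1]. Product of hooks = 17280. So f^λ = 11! / 17280 = 39916800 / 17280 = 2310.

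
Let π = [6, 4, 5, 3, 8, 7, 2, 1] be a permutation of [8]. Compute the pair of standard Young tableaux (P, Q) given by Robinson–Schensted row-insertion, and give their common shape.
P = [1, 5, 7] / [2, 8] / [3] / [4] / [6];  Q = [1, 3, 5] / [2, 6] / [4] / [7] / [8];  common shape = (3, 2, 1, 1, 1)

Row-insert the values π_1, π_2, … into P one at a time, bumping the leftmost entry strictly greater than the inserted value down to the next row. The recording tableau Q records, in position (i, j), the step at which that cell was added to P.
  Insert 6 (step 1): P = [6];  Q = [1]
  Insert 4 (step 2): P = [4] / [6];  Q = [1] / [2]
  Insert 5 (step 3): P = [4, 5] / [6];  Q = [1, 3] / [2]
  Insert 3 (step 4): P = [3, 5] / [4] / [6];  Q = [1, 3] / [2] / [4]
  Insert 8 (step 5): P = [3, 5, 8] / [4] / [6];  Q = [1, 3, 5] / [2] / [4]
  Insert 7 (step 6): P = [3, 5, 7] / [4, 8] / [6];  Q = [1, 3, 5] / [2, 6] / [4]
  Insert 2 (step 7): P = [2, 5, 7] / [3, 8] / [4] / [6];  Q = [1, 3, 5] / [2, 6] / [4] / [7]
  Insert 1 (step 8): P = [1, 5, 7] / [2, 8] / [3] / [4] / [6];  Q = [1, 3, 5] / [2, 6] / [4] / [7] / [8]
Final shape: (3, 2, 1, 1, 1).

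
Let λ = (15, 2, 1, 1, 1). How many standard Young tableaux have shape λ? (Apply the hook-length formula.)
# SYT of shape (15, 2, 1, 1, 1) = 45696

Hook-length formula: f^λ = n! / Π hook(c), product over all cells c of the Young diagram. For λ = (15, 2, 1, 1, 1), n = 20 boxes. Hook lengths by row (left-to-right, top-to-bottom): [19, 15, 13, 12, 11, 10, 9, 8, 7, 6, 5, 4, 3, 2, 1]; [5, 1]; [3]; [2]; [1]. Product of hooks = 53241027840000. So f^λ = 20! / 53241027840000 = 2432902008176640000 / 53241027840000 = 45696.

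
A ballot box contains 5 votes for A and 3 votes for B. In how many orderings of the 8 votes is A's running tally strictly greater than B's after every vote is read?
Strict-lead orderings = 14

Total orderings of the 8 votes with 5 for A: C(8, 5) = 56. By the Bertrand ballot formula (Cycle Lemma / reflection principle), the number of orderings in which A is strictly ahead of B throughout is (p − q)/(p + q) · C(p + q, p) = (5 − 3)/(5 + 3) · 56 = 14.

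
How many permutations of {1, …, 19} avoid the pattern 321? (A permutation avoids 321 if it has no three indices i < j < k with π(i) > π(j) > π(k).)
C_19 = 1767263190

These 321-avoiding permutations are counted by the Catalan number C_n = (1/(n + 1)) · C(2n, n). For n = 19: C_19 = (1/20) · C(38, 19) = 35345263800/20 = 1767263190.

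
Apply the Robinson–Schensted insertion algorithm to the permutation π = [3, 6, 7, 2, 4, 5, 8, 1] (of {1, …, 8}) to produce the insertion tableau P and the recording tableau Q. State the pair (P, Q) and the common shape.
P = [1, 4, 5, 8] / [2, 6, 7] / [3];  Q = [1, 2, 3, 7] / [4, 5, 6] / [8];  common shape = (4, 3, 1)

Row-insert the values π_1, π_2, … into P one at a time, bumping the leftmost entry strictly greater than the inserted value down to the next row. The recording tableau Q records, in position (i, j), the step at which that cell was added to P.
  Insert 3 (step 1): P = [3];  Q = [1]
  Insert 6 (step 2): P = [3, 6];  Q = [1, 2]
  Insert 7 (step 3): P = [3, 6, 7];  Q = [1, 2, 3]
  Insert 2 (step 4): P = [2, 6, 7] / [3];  Q = [1, 2, 3] / [4]
  Insert 4 (step 5): P = [2, 4, 7] / [3, 6];  Q = [1, 2, 3] / [4, 5]
  Insert 5 (step 6): P = [2, 4, 5] / [3, 6, 7];  Q = [1, 2, 3] / [4, 5, 6]
  Insert 8 (step 7): P = [2, 4, 5, 8] / [3, 6, 7];  Q = [1, 2, 3, 7] / [4, 5, 6]
  Insert 1 (step 8): P = [1, 4, 5, 8] / [2, 6, 7] / [3];  Q = [1, 2, 3, 7] / [4, 5, 6] / [8]
Final shape: (4, 3, 1).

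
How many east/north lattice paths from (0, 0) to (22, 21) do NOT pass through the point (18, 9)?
Number of paths = 1043519460360

Total paths from (0, 0) to (22, 21): C(43, 22) = 1052049481860. Paths through (18, 9): (paths (0, 0) → (18, 9)) × (paths (18, 9) → (22, 21)) = C(27, 18) · C(16, 4) = 4686825 · 1820 = 8530021500. Avoidance count = 1052049481860 − 8530021500 = 1043519460360.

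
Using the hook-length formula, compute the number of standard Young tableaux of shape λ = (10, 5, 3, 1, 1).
# SYT of shape (10, 5, 3, 1, 1) = 36732852

Hook-length formula: f^λ = n! / Π hook(c), product over all cells c of the Young diagram. For λ = (10, 5, 3, 1, 1), n = 20 boxes. Hook lengths by row (left-to-right, top-to-bottom): [14, 11, 10, 8, 7, 5, 4, 3, 2, 1]; [8, 5, 4, 2, 1]; [5, 2, 1]; [2]; [1]. Product of hooks = 66232320000. So f^λ = 20! / 66232320000 = 2432902008176640000 / 66232320000 = 36732852.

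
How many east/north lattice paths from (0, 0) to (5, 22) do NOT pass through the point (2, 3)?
Number of paths = 65330

Total paths from (0, 0) to (5, 22): C(27, 5) = 80730. Paths through (2, 3): (paths (0, 0) → (2, 3)) × (paths (2, 3) → (5, 22)) = C(5, 2) · C(22, 3) = 10 · 1540 = 15400. Avoidance count = 80730 − 15400 = 65330.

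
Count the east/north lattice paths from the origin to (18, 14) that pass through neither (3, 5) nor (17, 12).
Number of paths = 262062611

Inclusion–exclusion. Total paths: C(32, 18) = 471435600. Through P₁: C(8, 3)·C(24, 15) = 73220224. Through P₂: C(29, 17)·C(3, 1) = 155687805. Since P₁ is strictly southwest of P₂, a monotone path through both must visit P₁ then P₂; paths through both = C(8, 3)·C(21, 14)·C(3, 1) = 19535040. Avoid both = 471435600 − 73220224 − 155687805 + 19535040 = 262062611.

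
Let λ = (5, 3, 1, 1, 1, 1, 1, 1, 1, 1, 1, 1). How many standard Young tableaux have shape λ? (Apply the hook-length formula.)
# SYT of shape (5, 3, 1, 1, 1, 1, 1, 1, 1, 1, 1, 1) = 106029

Hook-length formula: f^λ = n! / Π hook(c), product over all cells c of the Young diagram. For λ = (5, 3, 1, 1, 1, 1, 1, 1, 1, 1, 1, 1), n = 18 boxes. Hook lengths by row (left-to-right, top-to-bottom): [16, 5, 4, 2, 1]; [13, 2, 1]; [10]; [9]; [8]; [7]; [6]; [5]; [4]; [3]; [2]; [1]. Product of hooks = 60383232000. So f^λ = 18! / 60383232000 = 6402373705728000 / 60383232000 = 106029.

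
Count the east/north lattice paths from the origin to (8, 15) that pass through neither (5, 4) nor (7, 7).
Number of paths = 424902

Inclusion–exclusion. Total paths: C(23, 8) = 490314. Through P₁: C(9, 5)·C(14, 3) = 45864. Through P₂: C(14, 7)·C(9, 1) = 30888. Since P₁ is strictly southwest of P₂, a monotone path through both must visit P₁ then P₂; paths through both = C(9, 5)·C(5, 2)·C(9, 1) = 11340. Avoid both = 490314 − 45864 − 30888 + 11340 = 424902.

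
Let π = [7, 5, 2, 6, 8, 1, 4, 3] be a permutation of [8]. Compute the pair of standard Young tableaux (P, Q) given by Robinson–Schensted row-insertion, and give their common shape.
P = [1, 3, 8] / [2, 4] / [5, 6] / [7];  Q = [1, 4, 5] / [2, 7] / [3, 8] / [6];  common shape = (3, 2, 2, 1)

Row-insert the values π_1, π_2, … into P one at a time, bumping the leftmost entry strictly greater than the inserted value down to the next row. The recording tableau Q records, in position (i, j), the step at which that cell was added to P.
  Insert 7 (step 1): P = [7];  Q = [1]
  Insert 5 (step 2): P = [5] / [7];  Q = [1] / [2]
  Insert 2 (step 3): P = [2] / [5] / [7];  Q = [1] / [2] / [3]
  Insert 6 (step 4): P = [2, 6] / [5] / [7];  Q = [1, 4] / [2] / [3]
  Insert 8 (step 5): P = [2, 6, 8] / [5] / [7];  Q = [1, 4, 5] / [2] / [3]
  Insert 1 (step 6): P = [1, 6, 8] / [2] / [5] / [7];  Q = [1, 4, 5] / [2] / [3] / [6]
  Insert 4 (step 7): P = [1, 4, 8] / [2, 6] / [5] / [7];  Q = [1, 4, 5] / [2, 7] / [3] / [6]
  Insert 3 (step 8): P = [1, 3, 8] / [2, 4] / [5, 6] / [7];  Q = [1, 4, 5] / [2, 7] / [3, 8] / [6]
Final shape: (3, 2, 2, 1).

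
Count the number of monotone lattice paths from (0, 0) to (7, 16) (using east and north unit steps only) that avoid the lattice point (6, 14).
Number of paths = 128877

Total paths from (0, 0) to (7, 16): C(23, 7) = 245157. Paths through (6, 14): (paths (0, 0) → (6, 14)) × (paths (6, 14) → (7, 16)) = C(20, 6) · C(3, 1) = 38760 · 3 = 116280. Avoidance count = 245157 − 116280 = 128877.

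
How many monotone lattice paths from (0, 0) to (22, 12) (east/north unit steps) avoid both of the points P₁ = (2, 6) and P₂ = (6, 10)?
Number of paths = 540982256

Inclusion–exclusion. Total paths: C(34, 22) = 548354040. Through P₁: C(8, 2)·C(26, 20) = 6446440. Through P₂: C(16, 6)·C(18, 16) = 1225224. Since P₁ is strictly southwest of P₂, a monotone path through both must visit P₁ then P₂; paths through both = C(8, 2)·C(8, 4)·C(18, 16) = 299880. Avoid both = 548354040 − 6446440 − 1225224 + 299880 = 540982256.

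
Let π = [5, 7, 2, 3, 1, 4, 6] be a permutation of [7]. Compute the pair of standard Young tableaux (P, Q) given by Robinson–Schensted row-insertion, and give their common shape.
P = [1, 3, 4, 6] / [2, 7] / [5];  Q = [1, 2, 6, 7] / [3, 4] / [5];  common shape = (4, 2, 1)

Row-insert the values π_1, π_2, … into P one at a time, bumping the leftmost entry strictly greater than the inserted value down to the next row. The recording tableau Q records, in position (i, j), the step at which that cell was added to P.
  Insert 5 (step 1): P = [5];  Q = [1]
  Insert 7 (step 2): P = [5, 7];  Q = [1, 2]
  Insert 2 (step 3): P = [2, 7] / [5];  Q = [1, 2] / [3]
  Insert 3 (step 4): P = [2, 3] / [5, 7];  Q = [1, 2] / [3, 4]
  Insert 1 (step 5): P = [1, 3] / [2, 7] / [5];  Q = [1, 2] / [3, 4] / [5]
  Insert 4 (step 6): P = [1, 3, 4] / [2, 7] / [5];  Q = [1, 2, 6] / [3, 4] / [5]
  Insert 6 (step 7): P = [1, 3, 4, 6] / [2, 7] / [5];  Q = [1, 2, 6, 7] / [3, 4] / [5]
Final shape: (4, 2, 1).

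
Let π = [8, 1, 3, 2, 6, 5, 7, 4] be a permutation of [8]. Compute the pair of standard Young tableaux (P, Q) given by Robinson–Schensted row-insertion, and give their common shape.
P = [1, 2, 4, 7] / [3, 5] / [6] / [8];  Q = [1, 3, 5, 7] / [2, 6] / [4] / [8];  common shape = (4, 2, 1, 1)

Row-insert the values π_1, π_2, … into P one at a time, bumping the leftmost entry strictly greater than the inserted value down to the next row. The recording tableau Q records, in position (i, j), the step at which that cell was added to P.
  Insert 8 (step 1): P = [8];  Q = [1]
  Insert 1 (step 2): P = [1] / [8];  Q = [1] / [2]
  Insert 3 (step 3): P = [1, 3] / [8];  Q = [1, 3] / [2]
  Insert 2 (step 4): P = [1, 2] / [3] / [8];  Q = [1, 3] / [2] / [4]
  Insert 6 (step 5): P = [1, 2, 6] / [3] / [8];  Q = [1, 3, 5] / [2] / [4]
  Insert 5 (step 6): P = [1, 2, 5] / [3, 6] / [8];  Q = [1, 3, 5] / [2, 6] / [4]
  Insert 7 (step 7): P = [1, 2, 5, 7] / [3, 6] / [8];  Q = [1, 3, 5, 7] / [2, 6] / [4]
  Insert 4 (step 8): P = [1, 2, 4, 7] / [3, 5] / [6] / [8];  Q = [1, 3, 5, 7] / [2, 6] / [4] / [8]
Final shape: (4, 2, 1, 1).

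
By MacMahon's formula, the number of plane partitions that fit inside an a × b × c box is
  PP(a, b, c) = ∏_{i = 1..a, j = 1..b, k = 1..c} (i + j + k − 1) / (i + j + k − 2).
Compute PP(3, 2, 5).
PP(3, 2, 5) = 1176

Evaluate the triple product over i = 1..3, j = 1..2, k = 1..5. The factors are (2/1) · (3/2) · (4/3) · (5/4) · (6/5) · (3/2) · (4/3) · (5/4) · … (30 factors total). The numerators and denominators telescope so the product is an integer; carrying out the multiplication exactly gives PP(3, 2, 5) = 1176.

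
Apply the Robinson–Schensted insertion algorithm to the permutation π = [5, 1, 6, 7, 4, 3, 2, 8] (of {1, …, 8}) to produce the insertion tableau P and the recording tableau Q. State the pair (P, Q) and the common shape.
P = [1, 2, 7, 8] / [3, 6] / [4] / [5];  Q = [1, 3, 4, 8] / [2, 5] / [6] / [7];  common shape = (4, 2, 1, 1)

Row-insert the values π_1, π_2, … into P one at a time, bumping the leftmost entry strictly greater than the inserted value down to the next row. The recording tableau Q records, in position (i, j), the step at which that cell was added to P.
  Insert 5 (step 1): P = [5];  Q = [1]
  Insert 1 (step 2): P = [1] / [5];  Q = [1] / [2]
  Insert 6 (step 3): P = [1, 6] / [5];  Q = [1, 3] / [2]
  Insert 7 (step 4): P = [1, 6, 7] / [5];  Q = [1, 3, 4] / [2]
  Insert 4 (step 5): P = [1, 4, 7] / [5, 6];  Q = [1, 3, 4] / [2, 5]
  Insert 3 (step 6): P = [1, 3, 7] / [4, 6] / [5];  Q = [1, 3, 4] / [2, 5] / [6]
  Insert 2 (step 7): P = [1, 2, 7] / [3, 6] / [4] / [5];  Q = [1, 3, 4] / [2, 5] / [6] / [7]
  Insert 8 (step 8): P = [1, 2, 7, 8] / [3, 6] / [4] / [5];  Q = [1, 3, 4, 8] / [2, 5] / [6] / [7]
Final shape: (4, 2, 1, 1).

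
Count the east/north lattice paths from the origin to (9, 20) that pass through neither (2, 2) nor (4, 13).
Number of paths = 5616501

Inclusion–exclusion. Total paths: C(29, 9) = 10015005. Through P₁: C(4, 2)·C(25, 7) = 2884200. Through P₂: C(17, 4)·C(12, 5) = 1884960. Since P₁ is strictly southwest of P₂, a monotone path through both must visit P₁ then P₂; paths through both = C(4, 2)·C(13, 2)·C(12, 5) = 370656. Avoid both = 10015005 − 2884200 − 1884960 + 370656 = 5616501.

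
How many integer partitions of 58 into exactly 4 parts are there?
p(58, 4 parts) = 1425

Partitions of n into exactly k parts are in bijection with partitions of n − k into at most k parts (subtract 1 from each part). So p(58, exactly 4) = p(54, parts ≤ 4). Computing via the recurrence p(m, j) = p(m, j−1) + p(m−j, j) gives 1425.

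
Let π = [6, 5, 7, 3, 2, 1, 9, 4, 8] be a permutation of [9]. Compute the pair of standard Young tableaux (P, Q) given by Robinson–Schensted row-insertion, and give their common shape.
P = [1, 4, 8] / [2, 7, 9] / [3] / [5] / [6];  Q = [1, 3, 7] / [2, 8, 9] / [4] / [5] / [6];  common shape = (3, 3, 1, 1, 1)

Row-insert the values π_1, π_2, … into P one at a time, bumping the leftmost entry strictly greater than the inserted value down to the next row. The recording tableau Q records, in position (i, j), the step at which that cell was added to P.
  Insert 6 (step 1): P = [6];  Q = [1]
  Insert 5 (step 2): P = [5] / [6];  Q = [1] / [2]
  Insert 7 (step 3): P = [5, 7] / [6];  Q = [1, 3] / [2]
  Insert 3 (step 4): P = [3, 7] / [5] / [6];  Q = [1, 3] / [2] / [4]
  Insert 2 (step 5): P = [2, 7] / [3] / [5] / [6];  Q = [1, 3] / [2] / [4] / [5]
  Insert 1 (step 6): P = [1, 7] / [2] / [3] / [5] / [6];  Q = [1, 3] / [2] / [4] / [5] / [6]
  Insert 9 (step 7): P = [1, 7, 9] / [2] / [3] / [5] / [6];  Q = [1, 3, 7] / [2] / [4] / [5] / [6]
  Insert 4 (step 8): P = [1, 4, 9] / [2, 7] / [3] / [5] / [6];  Q = [1, 3, 7] / [2, 8] / [4] / [5] / [6]
  Insert 8 (step 9): P = [1, 4, 8] / [2, 7, 9] / [3] / [5] / [6];  Q = [1, 3, 7] / [2, 8, 9] / [4] / [5] / [6]
Final shape: (3, 3, 1, 1, 1).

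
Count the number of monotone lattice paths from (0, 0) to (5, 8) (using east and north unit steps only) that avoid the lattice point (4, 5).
Number of paths = 783

Total paths from (0, 0) to (5, 8): C(13, 5) = 1287. Paths through (4, 5): (paths (0, 0) → (4, 5)) × (paths (4, 5) → (5, 8)) = C(9, 4) · C(4, 1) = 126 · 4 = 504. Avoidance count = 1287 − 504 = 783.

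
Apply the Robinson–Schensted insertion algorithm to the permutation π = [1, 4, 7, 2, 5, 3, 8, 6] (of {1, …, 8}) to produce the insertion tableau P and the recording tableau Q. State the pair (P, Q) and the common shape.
P = [1, 2, 3, 6] / [4, 5, 8] / [7];  Q = [1, 2, 3, 7] / [4, 5, 8] / [6];  common shape = (4, 3, 1)

Row-insert the values π_1, π_2, … into P one at a time, bumping the leftmost entry strictly greater than the inserted value down to the next row. The recording tableau Q records, in position (i, j), the step at which that cell was added to P.
  Insert 1 (step 1): P = [1];  Q = [1]
  Insert 4 (step 2): P = [1, 4];  Q = [1, 2]
  Insert 7 (step 3): P = [1, 4, 7];  Q = [1, 2, 3]
  Insert 2 (step 4): P = [1, 2, 7] / [4];  Q = [1, 2, 3] / [4]
  Insert 5 (step 5): P = [1, 2, 5] / [4, 7];  Q = [1, 2, 3] / [4, 5]
  Insert 3 (step 6): P = [1, 2, 3] / [4, 5] / [7];  Q = [1, 2, 3] / [4, 5] / [6]
  Insert 8 (step 7): P = [1, 2, 3, 8] / [4, 5] / [7];  Q = [1, 2, 3, 7] / [4, 5] / [6]
  Insert 6 (step 8): P = [1, 2, 3, 6] / [4, 5, 8] / [7];  Q = [1, 2, 3, 7] / [4, 5, 8] / [6]
Final shape: (4, 3, 1).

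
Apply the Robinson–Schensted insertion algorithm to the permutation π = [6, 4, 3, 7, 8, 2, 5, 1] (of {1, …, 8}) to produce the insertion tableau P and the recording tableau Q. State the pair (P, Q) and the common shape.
P = [1, 5, 8] / [2, 7] / [3] / [4] / [6];  Q = [1, 4, 5] / [2, 7] / [3] / [6] / [8];  common shape = (3, 2, 1, 1, 1)

Row-insert the values π_1, π_2, … into P one at a time, bumping the leftmost entry strictly greater than the inserted value down to the next row. The recording tableau Q records, in position (i, j), the step at which that cell was added to P.
  Insert 6 (step 1): P = [6];  Q = [1]
  Insert 4 (step 2): P = [4] / [6];  Q = [1] / [2]
  Insert 3 (step 3): P = [3] / [4] / [6];  Q = [1] / [2] / [3]
  Insert 7 (step 4): P = [3, 7] / [4] / [6];  Q = [1, 4] / [2] / [3]
  Insert 8 (step 5): P = [3, 7, 8] / [4] / [6];  Q = [1, 4, 5] / [2] / [3]
  Insert 2 (step 6): P = [2, 7, 8] / [3] / [4] / [6];  Q = [1, 4, 5] / [2] / [3] / [6]
  Insert 5 (step 7): P = [2, 5, 8] / [3, 7] / [4] / [6];  Q = [1, 4, 5] / [2, 7] / [3] / [6]
  Insert 1 (step 8): P = [1, 5, 8] / [2, 7] / [3] / [4] / [6];  Q = [1, 4, 5] / [2, 7] / [3] / [6] / [8]
Final shape: (3, 2, 1, 1, 1).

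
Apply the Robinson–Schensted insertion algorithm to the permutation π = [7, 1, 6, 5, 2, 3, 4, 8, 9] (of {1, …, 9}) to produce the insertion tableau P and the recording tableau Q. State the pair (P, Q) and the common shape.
P = [1, 2, 3, 4, 8, 9] / [5] / [6] / [7];  Q = [1, 3, 6, 7, 8, 9] / [2] / [4] / [5];  common shape = (6, 1, 1, 1)

Row-insert the values π_1, π_2, … into P one at a time, bumping the leftmost entry strictly greater than the inserted value down to the next row. The recording tableau Q records, in position (i, j), the step at which that cell was added to P.
  Insert 7 (step 1): P = [7];  Q = [1]
  Insert 1 (step 2): P = [1] / [7];  Q = [1] / [2]
  Insert 6 (step 3): P = [1, 6] / [7];  Q = [1, 3] / [2]
  Insert 5 (step 4): P = [1, 5] / [6] / [7];  Q = [1, 3] / [2] / [4]
  Insert 2 (step 5): P = [1, 2] / [5] / [6] / [7];  Q = [1, 3] / [2] / [4] / [5]
  Insert 3 (step 6): P = [1, 2, 3] / [5] / [6] / [7];  Q = [1, 3, 6] / [2] / [4] / [5]
  Insert 4 (step 7): P = [1, 2, 3, 4] / [5] / [6] / [7];  Q = [1, 3, 6, 7] / [2] / [4] / [5]
  Insert 8 (step 8): P = [1, 2, 3, 4, 8] / [5] / [6] / [7];  Q = [1, 3, 6, 7, 8] / [2] / [4] / [5]
  Insert 9 (step 9): P = [1, 2, 3, 4, 8, 9] / [5] / [6] / [7];  Q = [1, 3, 6, 7, 8, 9] / [2] / [4] / [5]
Final shape: (6, 1, 1, 1).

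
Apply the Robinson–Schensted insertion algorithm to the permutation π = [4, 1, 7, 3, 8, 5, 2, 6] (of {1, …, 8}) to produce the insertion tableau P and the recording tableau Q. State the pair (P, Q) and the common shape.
P = [1, 2, 5, 6] / [3, 7, 8] / [4];  Q = [1, 3, 5, 8] / [2, 4, 6] / [7];  common shape = (4, 3, 1)

Row-insert the values π_1, π_2, … into P one at a time, bumping the leftmost entry strictly greater than the inserted value down to the next row. The recording tableau Q records, in position (i, j), the step at which that cell was added to P.
  Insert 4 (step 1): P = [4];  Q = [1]
  Insert 1 (step 2): P = [1] / [4];  Q = [1] / [2]
  Insert 7 (step 3): P = [1, 7] / [4];  Q = [1, 3] / [2]
  Insert 3 (step 4): P = [1, 3] / [4, 7];  Q = [1, 3] / [2, 4]
  Insert 8 (step 5): P = [1, 3, 8] / [4, 7];  Q = [1, 3, 5] / [2, 4]
  Insert 5 (step 6): P = [1, 3, 5] / [4, 7, 8];  Q = [1, 3, 5] / [2, 4, 6]
  Insert 2 (step 7): P = [1, 2, 5] / [3, 7, 8] / [4];  Q = [1, 3, 5] / [2, 4, 6] / [7]
  Insert 6 (step 8): P = [1, 2, 5, 6] / [3, 7, 8] / [4];  Q = [1, 3, 5, 8] / [2, 4, 6] / [7]
Final shape: (4, 3, 1).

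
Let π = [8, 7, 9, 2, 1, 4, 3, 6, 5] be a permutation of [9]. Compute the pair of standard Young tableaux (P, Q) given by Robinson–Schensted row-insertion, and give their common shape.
P = [1, 3, 5] / [2, 4, 6] / [7, 9] / [8];  Q = [1, 3, 8] / [2, 6, 9] / [4, 7] / [5];  common shape = (3, 3, 2, 1)

Row-insert the values π_1, π_2, … into P one at a time, bumping the leftmost entry strictly greater than the inserted value down to the next row. The recording tableau Q records, in position (i, j), the step at which that cell was added to P.
  Insert 8 (step 1): P = [8];  Q = [1]
  Insert 7 (step 2): P = [7] / [8];  Q = [1] / [2]
  Insert 9 (step 3): P = [7, 9] / [8];  Q = [1, 3] / [2]
  Insert 2 (step 4): P = [2, 9] / [7] / [8];  Q = [1, 3] / [2] / [4]
  Insert 1 (step 5): P = [1, 9] / [2] / [7] / [8];  Q = [1, 3] / [2] / [4] / [5]
  Insert 4 (step 6): P = [1, 4] / [2, 9] / [7] / [8];  Q = [1, 3] / [2, 6] / [4] / [5]
  Insert 3 (step 7): P = [1, 3] / [2, 4] / [7, 9] / [8];  Q = [1, 3] / [2, 6] / [4, 7] / [5]
  Insert 6 (step 8): P = [1, 3, 6] / [2, 4] / [7, 9] / [8];  Q = [1, 3, 8] / [2, 6] / [4, 7] / [5]
  Insert 5 (step 9): P = [1, 3, 5] / [2, 4, 6] / [7, 9] / [8];  Q = [1, 3, 8] / [2, 6, 9] / [4, 7] / [5]
Final shape: (3, 3, 2, 1).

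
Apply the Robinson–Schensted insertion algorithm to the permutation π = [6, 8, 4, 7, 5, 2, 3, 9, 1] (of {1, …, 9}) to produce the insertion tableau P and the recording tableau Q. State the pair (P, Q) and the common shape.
P = [1, 3, 9] / [2, 5] / [4, 7] / [6] / [8];  Q = [1, 2, 8] / [3, 4] / [5, 7] / [6] / [9];  common shape = (3, 2, 2, 1, 1)

Row-insert the values π_1, π_2, … into P one at a time, bumping the leftmost entry strictly greater than the inserted value down to the next row. The recording tableau Q records, in position (i, j), the step at which that cell was added to P.
  Insert 6 (step 1): P = [6];  Q = [1]
  Insert 8 (step 2): P = [6, 8];  Q = [1, 2]
  Insert 4 (step 3): P = [4, 8] / [6];  Q = [1, 2] / [3]
  Insert 7 (step 4): P = [4, 7] / [6, 8];  Q = [1, 2] / [3, 4]
  Insert 5 (step 5): P = [4, 5] / [6, 7] / [8];  Q = [1, 2] / [3, 4] / [5]
  Insert 2 (step 6): P = [2, 5] / [4, 7] / [6] / [8];  Q = [1, 2] / [3, 4] / [5] / [6]
  Insert 3 (step 7): P = [2, 3] / [4, 5] / [6, 7] / [8];  Q = [1, 2] / [3, 4] / [5, 7] / [6]
  Insert 9 (step 8): P = [2, 3, 9] / [4, 5] / [6, 7] / [8];  Q = [1, 2, 8] / [3, 4] / [5, 7] / [6]
  Insert 1 (step 9): P = [1, 3, 9] / [2, 5] / [4, 7] / [6] / [8];  Q = [1, 2, 8] / [3, 4] / [5, 7] / [6] / [9]
Final shape: (3, 2, 2, 1, 1).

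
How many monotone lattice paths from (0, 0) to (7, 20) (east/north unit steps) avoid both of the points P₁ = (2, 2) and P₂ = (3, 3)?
Number of paths = 638256

Inclusion–exclusion. Total paths: C(27, 7) = 888030. Through P₁: C(4, 2)·C(23, 5) = 201894. Through P₂: C(6, 3)·C(21, 4) = 119700. Since P₁ is strictly southwest of P₂, a monotone path through both must visit P₁ then P₂; paths through both = C(4, 2)·C(2, 1)·C(21, 4) = 71820. Avoid both = 888030 − 201894 − 119700 + 71820 = 638256.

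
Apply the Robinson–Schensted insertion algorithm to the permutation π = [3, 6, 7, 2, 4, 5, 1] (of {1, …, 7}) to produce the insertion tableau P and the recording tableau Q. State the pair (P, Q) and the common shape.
P = [1, 4, 5] / [2, 6, 7] / [3];  Q = [1, 2, 3] / [4, 5, 6] / [7];  common shape = (3, 3, 1)

Row-insert the values π_1, π_2, … into P one at a time, bumping the leftmost entry strictly greater than the inserted value down to the next row. The recording tableau Q records, in position (i, j), the step at which that cell was added to P.
  Insert 3 (step 1): P = [3];  Q = [1]
  Insert 6 (step 2): P = [3, 6];  Q = [1, 2]
  Insert 7 (step 3): P = [3, 6, 7];  Q = [1, 2, 3]
  Insert 2 (step 4): P = [2, 6, 7] / [3];  Q = [1, 2, 3] / [4]
  Insert 4 (step 5): P = [2, 4, 7] / [3, 6];  Q = [1, 2, 3] / [4, 5]
  Insert 5 (step 6): P = [2, 4, 5] / [3, 6, 7];  Q = [1, 2, 3] / [4, 5, 6]
  Insert 1 (step 7): P = [1, 4, 5] / [2, 6, 7] / [3];  Q = [1, 2, 3] / [4, 5, 6] / [7]
Final shape: (3, 3, 1).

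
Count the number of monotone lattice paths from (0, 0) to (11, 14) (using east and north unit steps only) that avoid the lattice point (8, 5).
Number of paths = 4174260

Total paths from (0, 0) to (11, 14): C(25, 11) = 4457400. Paths through (8, 5): (paths (0, 0) → (8, 5)) × (paths (8, 5) → (11, 14)) = C(13, 8) · C(12, 3) = 1287 · 220 = 283140. Avoidance count = 4457400 − 283140 = 4174260.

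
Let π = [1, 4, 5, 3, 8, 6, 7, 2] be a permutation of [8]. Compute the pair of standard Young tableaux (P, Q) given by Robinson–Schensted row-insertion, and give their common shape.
P = [1, 2, 5, 6, 7] / [3, 8] / [4];  Q = [1, 2, 3, 5, 7] / [4, 6] / [8];  common shape = (5, 2, 1)

Row-insert the values π_1, π_2, … into P one at a time, bumping the leftmost entry strictly greater than the inserted value down to the next row. The recording tableau Q records, in position (i, j), the step at which that cell was added to P.
  Insert 1 (step 1): P = [1];  Q = [1]
  Insert 4 (step 2): P = [1, 4];  Q = [1, 2]
  Insert 5 (step 3): P = [1, 4, 5];  Q = [1, 2, 3]
  Insert 3 (step 4): P = [1, 3, 5] / [4];  Q = [1, 2, 3] / [4]
  Insert 8 (step 5): P = [1, 3, 5, 8] / [4];  Q = [1, 2, 3, 5] / [4]
  Insert 6 (step 6): P = [1, 3, 5, 6] / [4, 8];  Q = [1, 2, 3, 5] / [4, 6]
  Insert 7 (step 7): P = [1, 3, 5, 6, 7] / [4, 8];  Q = [1, 2, 3, 5, 7] / [4, 6]
  Insert 2 (step 8): P = [1, 2, 5, 6, 7] / [3, 8] / [4];  Q = [1, 2, 3, 5, 7] / [4, 6] / [8]
Final shape: (5, 2, 1).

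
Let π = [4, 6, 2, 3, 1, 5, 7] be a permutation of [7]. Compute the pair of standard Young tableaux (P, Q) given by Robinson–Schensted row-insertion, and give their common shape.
P = [1, 3, 5, 7] / [2, 6] / [4];  Q = [1, 2, 6, 7] / [3, 4] / [5];  common shape = (4, 2, 1)

Row-insert the values π_1, π_2, … into P one at a time, bumping the leftmost entry strictly greater than the inserted value down to the next row. The recording tableau Q records, in position (i, j), the step at which that cell was added to P.
  Insert 4 (step 1): P = [4];  Q = [1]
  Insert 6 (step 2): P = [4, 6];  Q = [1, 2]
  Insert 2 (step 3): P = [2, 6] / [4];  Q = [1, 2] / [3]
  Insert 3 (step 4): P = [2, 3] / [4, 6];  Q = [1, 2] / [3, 4]
  Insert 1 (step 5): P = [1, 3] / [2, 6] / [4];  Q = [1, 2] / [3, 4] / [5]
  Insert 5 (step 6): P = [1, 3, 5] / [2, 6] / [4];  Q = [1, 2, 6] / [3, 4] / [5]
  Insert 7 (step 7): P = [1, 3, 5, 7] / [2, 6] / [4];  Q = [1, 2, 6, 7] / [3, 4] / [5]
Final shape: (4, 2, 1).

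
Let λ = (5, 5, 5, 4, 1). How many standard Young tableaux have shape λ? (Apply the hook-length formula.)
# SYT of shape (5, 5, 5, 4, 1) = 17736576

Hook-length formula: f^λ = n! / Π hook(c), product over all cells c of the Young diagram. For λ = (5, 5, 5, 4, 1), n = 20 boxes. Hook lengths by row (left-to-right, top-to-bottom): [9, 7, 6, 5, 3]; [8, 6, 5, 4, 2]; [7, 5, 4, 3, 1]; [5, 3, 2, 1]; [1]. Product of hooks = 137168640000. So f^λ = 20! / 137168640000 = 2432902008176640000 / 137168640000 = 17736576.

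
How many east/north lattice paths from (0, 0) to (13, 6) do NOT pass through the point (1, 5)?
Number of paths = 27054

Total paths from (0, 0) to (13, 6): C(19, 13) = 27132. Paths through (1, 5): (paths (0, 0) → (1, 5)) × (paths (1, 5) → (13, 6)) = C(6, 1) · C(13, 12) = 6 · 13 = 78. Avoidance count = 27132 − 78 = 27054.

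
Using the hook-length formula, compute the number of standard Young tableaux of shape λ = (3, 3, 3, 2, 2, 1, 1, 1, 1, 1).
# SYT of shape (3, 3, 3, 2, 2, 1, 1, 1, 1, 1) = 501228

Hook-length formula: f^λ = n! / Π hook(c), product over all cells c of the Young diagram. For λ = (3, 3, 3, 2, 2, 1, 1, 1, 1, 1), n = 18 boxes. Hook lengths by row (left-to-right, top-to-bottom): [12, 6, 3]; [11, 5, 2]; [10, 4, 1]; [8, 2]; [7, 1]; [5]; [4]; [3]; [2]; [1]. Product of hooks = 12773376000. So f^λ = 18! / 12773376000 = 6402373705728000 / 12773376000 = 501228.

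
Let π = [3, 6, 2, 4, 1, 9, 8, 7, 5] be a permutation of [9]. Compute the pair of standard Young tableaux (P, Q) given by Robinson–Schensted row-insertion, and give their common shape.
P = [1, 4, 5] / [2, 6, 7] / [3, 8] / [9];  Q = [1, 2, 6] / [3, 4, 7] / [5, 8] / [9];  common shape = (3, 3, 2, 1)

Row-insert the values π_1, π_2, … into P one at a time, bumping the leftmost entry strictly greater than the inserted value down to the next row. The recording tableau Q records, in position (i, j), the step at which that cell was added to P.
  Insert 3 (step 1): P = [3];  Q = [1]
  Insert 6 (step 2): P = [3, 6];  Q = [1, 2]
  Insert 2 (step 3): P = [2, 6] / [3];  Q = [1, 2] / [3]
  Insert 4 (step 4): P = [2, 4] / [3, 6];  Q = [1, 2] / [3, 4]
  Insert 1 (step 5): P = [1, 4] / [2, 6] / [3];  Q = [1, 2] / [3, 4] / [5]
  Insert 9 (step 6): P = [1, 4, 9] / [2, 6] / [3];  Q = [1, 2, 6] / [3, 4] / [5]
  Insert 8 (step 7): P = [1, 4, 8] / [2, 6, 9] / [3];  Q = [1, 2, 6] / [3, 4, 7] / [5]
  Insert 7 (step 8): P = [1, 4, 7] / [2, 6, 8] / [3, 9];  Q = [1, 2, 6] / [3, 4, 7] / [5, 8]
  Insert 5 (step 9): P = [1, 4, 5] / [2, 6, 7] / [3, 8] / [9];  Q = [1, 2, 6] / [3, 4, 7] / [5, 8] / [9]
Final shape: (3, 3, 2, 1).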